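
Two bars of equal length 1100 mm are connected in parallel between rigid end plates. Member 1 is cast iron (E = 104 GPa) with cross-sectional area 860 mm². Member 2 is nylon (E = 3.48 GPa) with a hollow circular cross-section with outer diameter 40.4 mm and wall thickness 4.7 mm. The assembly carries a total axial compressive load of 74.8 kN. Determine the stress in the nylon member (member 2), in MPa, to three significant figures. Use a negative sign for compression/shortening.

A_2 = 527.1 mm².
Equal strain + equilibrium ⇒ each member carries load in proportion to AE: A₁E₁ = 89440000 N, A₂E₂ = 1834000 N, ΣAE = 91270000 N.
σ₂ = P·E₂/ΣAE = -74800·3480/91270000 = -2.852 MPa.

-2.85 MPa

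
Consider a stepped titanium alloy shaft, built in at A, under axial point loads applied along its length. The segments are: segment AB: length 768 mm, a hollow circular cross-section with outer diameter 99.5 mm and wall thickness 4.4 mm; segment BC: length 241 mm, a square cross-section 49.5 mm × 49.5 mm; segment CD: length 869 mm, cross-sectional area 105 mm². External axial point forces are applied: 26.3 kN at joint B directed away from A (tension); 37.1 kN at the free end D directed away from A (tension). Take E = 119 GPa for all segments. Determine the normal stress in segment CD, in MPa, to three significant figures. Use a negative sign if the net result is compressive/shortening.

353 MPa

Internal axial forces (sectioning from the free end, tension +): N_CD = 37.1 kN, N_BC = 37.1 kN, N_AB = 63.4 kN.
σ_CD = N_CD/A_CD = 37100/105 = 353.3 MPa.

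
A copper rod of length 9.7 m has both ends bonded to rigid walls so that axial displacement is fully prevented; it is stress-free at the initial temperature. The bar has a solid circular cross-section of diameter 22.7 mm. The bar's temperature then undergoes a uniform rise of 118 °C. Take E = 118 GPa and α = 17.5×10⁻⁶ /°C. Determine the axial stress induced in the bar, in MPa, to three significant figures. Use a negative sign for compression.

Free thermal expansion αLΔT = 17.5e-6 · 9700 · 118 = 20.03 mm.
The walls impose strain ε = −(20.03)/9700 = -2.0650e-03; σ = Eε = 118000 · -2.0650e-03 = -243.7 MPa.

-244 MPa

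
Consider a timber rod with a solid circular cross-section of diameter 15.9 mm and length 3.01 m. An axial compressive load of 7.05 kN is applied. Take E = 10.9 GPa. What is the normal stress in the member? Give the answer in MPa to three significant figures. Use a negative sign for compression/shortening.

A = 198.6 mm².
σ = N/A = -7050/198.6 = -35.51 MPa.

-35.5 MPa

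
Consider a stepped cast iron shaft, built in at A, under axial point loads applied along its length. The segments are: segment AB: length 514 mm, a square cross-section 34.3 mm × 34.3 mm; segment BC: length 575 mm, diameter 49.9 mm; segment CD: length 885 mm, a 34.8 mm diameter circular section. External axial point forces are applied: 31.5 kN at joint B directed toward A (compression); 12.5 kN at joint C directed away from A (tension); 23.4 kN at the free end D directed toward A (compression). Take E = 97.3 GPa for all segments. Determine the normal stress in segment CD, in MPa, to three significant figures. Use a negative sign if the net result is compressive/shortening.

-24.6 MPa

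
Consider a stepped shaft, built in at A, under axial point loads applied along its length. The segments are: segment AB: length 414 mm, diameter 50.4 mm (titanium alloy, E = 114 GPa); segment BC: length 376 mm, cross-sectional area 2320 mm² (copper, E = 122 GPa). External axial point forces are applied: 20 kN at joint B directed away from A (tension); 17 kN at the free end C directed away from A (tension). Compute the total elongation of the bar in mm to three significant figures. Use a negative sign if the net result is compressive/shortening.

0.0899 mm

Internal axial forces (sectioning from the free end, tension +): N_BC = 17 kN, N_AB = 37 kN.
A_AB = 1995 mm².
δ_AB = 37000·414/(1995·114000) = 0.06735 mm
δ_BC = 17000·376/(2320·122000) = 0.02258 mm
δ = Σδ_i = 0.08993 mm.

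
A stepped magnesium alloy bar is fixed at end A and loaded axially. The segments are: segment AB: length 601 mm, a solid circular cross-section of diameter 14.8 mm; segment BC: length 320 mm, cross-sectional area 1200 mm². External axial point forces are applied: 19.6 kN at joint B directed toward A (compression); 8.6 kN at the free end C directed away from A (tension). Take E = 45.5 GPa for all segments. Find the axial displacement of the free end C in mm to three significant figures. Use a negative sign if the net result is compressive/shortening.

-0.794 mm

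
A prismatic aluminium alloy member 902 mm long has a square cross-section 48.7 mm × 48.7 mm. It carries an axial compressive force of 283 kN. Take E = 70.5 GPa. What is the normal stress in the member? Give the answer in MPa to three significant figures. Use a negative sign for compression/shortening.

-119 MPa

A = 2372 mm².
σ = N/A = -283000/2372 = -119.3 MPa.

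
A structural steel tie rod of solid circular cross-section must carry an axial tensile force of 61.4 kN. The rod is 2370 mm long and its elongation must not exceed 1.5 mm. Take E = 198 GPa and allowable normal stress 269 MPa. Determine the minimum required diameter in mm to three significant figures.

Required area A ≥ P/σ_allow = 61400/269 = 228.3 mm².
For a solid circular section, d ≥ √(4A/π) = 17.05 mm.
Elongation limit: A ≥ PL/(Eδ_allow) = 61400·2370/(198000·1.5) = 490 mm² ⇒ d ≥ 24.98 mm.
The elongation limit governs.

25.0 mm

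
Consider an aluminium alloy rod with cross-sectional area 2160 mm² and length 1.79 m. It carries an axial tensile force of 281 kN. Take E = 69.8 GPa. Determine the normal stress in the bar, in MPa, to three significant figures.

130 MPa

σ = N/A = 281000/2160 = 130.1 MPa.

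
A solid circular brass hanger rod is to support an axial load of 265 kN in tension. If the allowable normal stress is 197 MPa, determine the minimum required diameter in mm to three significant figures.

41.4 mm

Required area A ≥ P/σ_allow = 265000/197 = 1345 mm².
For a solid circular section, d ≥ √(4A/π) = 41.39 mm.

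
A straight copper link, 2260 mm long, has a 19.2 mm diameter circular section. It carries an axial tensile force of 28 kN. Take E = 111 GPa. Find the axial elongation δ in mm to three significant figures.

A = 289.5 mm².
δ_mech = NL/(AE) = 28000·2260/(289.5·111000) = 1.969 mm.

1.97 mm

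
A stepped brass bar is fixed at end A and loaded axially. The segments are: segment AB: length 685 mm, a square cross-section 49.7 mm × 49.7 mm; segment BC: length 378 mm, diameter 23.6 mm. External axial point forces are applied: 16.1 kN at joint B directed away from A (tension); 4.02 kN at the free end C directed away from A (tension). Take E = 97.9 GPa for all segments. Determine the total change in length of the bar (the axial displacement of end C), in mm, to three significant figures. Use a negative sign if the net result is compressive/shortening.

Internal axial forces (sectioning from the free end, tension +): N_BC = 4.02 kN, N_AB = 20.12 kN.
A_AB = 2470 mm².
A_BC = 437.4 mm².
δ_AB = 20120·685/(2470·97900) = 0.05699 mm
δ_BC = 4020·378/(437.4·97900) = 0.03548 mm
δ = Σδ_i = 0.09248 mm.

0.0925 mm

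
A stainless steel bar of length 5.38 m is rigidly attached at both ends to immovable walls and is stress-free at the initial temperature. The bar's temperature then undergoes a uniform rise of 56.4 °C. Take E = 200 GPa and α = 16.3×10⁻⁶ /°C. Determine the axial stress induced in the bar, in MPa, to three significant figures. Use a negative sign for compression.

-184 MPa

Free thermal expansion αLΔT = 16.3e-6 · 5380 · 56.4 = 4.946 mm.
The walls impose strain ε = −(4.946)/5380 = -9.1932e-04; σ = Eε = 200000 · -9.1932e-04 = -183.9 MPa.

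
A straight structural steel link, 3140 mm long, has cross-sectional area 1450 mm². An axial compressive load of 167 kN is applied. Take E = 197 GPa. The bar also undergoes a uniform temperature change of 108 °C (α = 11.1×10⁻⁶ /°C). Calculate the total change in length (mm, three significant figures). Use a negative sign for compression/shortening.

1.93 mm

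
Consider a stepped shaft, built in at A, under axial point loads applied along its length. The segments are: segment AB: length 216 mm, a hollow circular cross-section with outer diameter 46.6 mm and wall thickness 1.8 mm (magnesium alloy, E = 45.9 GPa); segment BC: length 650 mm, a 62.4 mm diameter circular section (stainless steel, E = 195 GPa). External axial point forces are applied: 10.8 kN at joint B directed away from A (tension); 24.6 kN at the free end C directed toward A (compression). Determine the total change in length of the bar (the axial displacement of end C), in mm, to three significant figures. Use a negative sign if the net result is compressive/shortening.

-0.283 mm

Internal axial forces (sectioning from the free end, tension +): N_BC = -24.6 kN, N_AB = -13.8 kN.
A_AB = 253.3 mm².
A_BC = 3058 mm².
δ_AB = -13800·216/(253.3·45900) = -0.2563 mm
δ_BC = -24600·650/(3058·195000) = -0.02681 mm
δ = Σδ_i = -0.2832 mm.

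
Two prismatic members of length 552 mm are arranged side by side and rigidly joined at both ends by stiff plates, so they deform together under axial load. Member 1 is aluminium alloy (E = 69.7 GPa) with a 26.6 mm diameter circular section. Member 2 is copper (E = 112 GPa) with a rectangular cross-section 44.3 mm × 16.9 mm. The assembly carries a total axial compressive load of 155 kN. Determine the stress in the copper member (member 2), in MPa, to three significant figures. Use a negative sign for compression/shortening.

-142 MPa

A_1 = 555.7 mm².
A_2 = 748.7 mm².
Equal strain + equilibrium ⇒ each member carries load in proportion to AE: A₁E₁ = 38730000 N, A₂E₂ = 83850000 N, ΣAE = 122600000 N.
σ₂ = P·E₂/ΣAE = -155000·112000/122600000 = -141.6 MPa.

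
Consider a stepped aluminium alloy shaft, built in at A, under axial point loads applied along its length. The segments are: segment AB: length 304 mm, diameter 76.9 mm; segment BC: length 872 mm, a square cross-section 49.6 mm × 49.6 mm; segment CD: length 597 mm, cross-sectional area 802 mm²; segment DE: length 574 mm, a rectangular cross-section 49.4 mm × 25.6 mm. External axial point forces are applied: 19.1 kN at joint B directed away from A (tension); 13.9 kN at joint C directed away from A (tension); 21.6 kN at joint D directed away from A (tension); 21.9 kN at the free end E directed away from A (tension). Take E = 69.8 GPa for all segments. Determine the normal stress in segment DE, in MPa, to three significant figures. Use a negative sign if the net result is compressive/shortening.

17.3 MPa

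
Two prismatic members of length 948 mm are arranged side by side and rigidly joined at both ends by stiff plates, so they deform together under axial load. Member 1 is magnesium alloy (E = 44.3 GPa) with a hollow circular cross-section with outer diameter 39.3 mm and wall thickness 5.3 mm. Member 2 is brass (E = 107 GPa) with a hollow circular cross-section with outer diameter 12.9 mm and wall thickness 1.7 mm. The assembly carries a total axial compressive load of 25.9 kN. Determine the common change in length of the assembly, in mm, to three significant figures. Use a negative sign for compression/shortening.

-0.780 mm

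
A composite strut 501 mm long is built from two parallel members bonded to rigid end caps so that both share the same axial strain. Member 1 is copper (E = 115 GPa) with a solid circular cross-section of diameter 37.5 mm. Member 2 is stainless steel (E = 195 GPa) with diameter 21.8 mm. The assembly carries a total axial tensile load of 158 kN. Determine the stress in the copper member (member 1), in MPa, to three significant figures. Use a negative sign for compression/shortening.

A_1 = 1104 mm².
A_2 = 373.3 mm².
Equal strain + equilibrium ⇒ each member carries load in proportion to AE: A₁E₁ = 127000000 N, A₂E₂ = 72780000 N, ΣAE = 199800000 N.
σ₁ = P·E₁/ΣAE = 158000·115000/199800000 = 90.94 MPa.

90.9 MPa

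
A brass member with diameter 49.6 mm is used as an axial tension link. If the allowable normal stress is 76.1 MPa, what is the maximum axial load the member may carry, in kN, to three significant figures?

A = 1932 mm².
P_max = σ_allow · A = 76.1 · 1932 = 147000 N = 147 kN.

147 kN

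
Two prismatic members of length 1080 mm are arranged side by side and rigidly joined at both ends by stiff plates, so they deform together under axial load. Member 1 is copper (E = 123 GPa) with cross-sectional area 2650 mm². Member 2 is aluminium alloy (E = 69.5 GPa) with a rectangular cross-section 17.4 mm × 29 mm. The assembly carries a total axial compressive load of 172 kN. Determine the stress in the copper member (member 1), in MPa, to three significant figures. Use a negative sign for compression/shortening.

-58.6 MPa

A_2 = 504.6 mm².
Equal strain + equilibrium ⇒ each member carries load in proportion to AE: A₁E₁ = 326000000 N, A₂E₂ = 35070000 N, ΣAE = 361000000 N.
σ₁ = P·E₁/ΣAE = -172000·123000/361000000 = -58.6 MPa.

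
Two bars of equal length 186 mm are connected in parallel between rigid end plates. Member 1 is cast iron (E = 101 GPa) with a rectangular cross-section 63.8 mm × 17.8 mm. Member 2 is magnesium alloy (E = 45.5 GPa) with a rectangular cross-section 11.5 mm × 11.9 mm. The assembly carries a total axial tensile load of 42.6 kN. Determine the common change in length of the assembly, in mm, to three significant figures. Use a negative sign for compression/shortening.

0.0655 mm

A_1 = 1136 mm².
A_2 = 136.8 mm².
Equal strain + equilibrium ⇒ each member carries load in proportion to AE: A₁E₁ = 114700000 N, A₂E₂ = 6227000 N, ΣAE = 120900000 N.
δ = PL/ΣAE = 42600·186/120900000 = 0.06552 mm.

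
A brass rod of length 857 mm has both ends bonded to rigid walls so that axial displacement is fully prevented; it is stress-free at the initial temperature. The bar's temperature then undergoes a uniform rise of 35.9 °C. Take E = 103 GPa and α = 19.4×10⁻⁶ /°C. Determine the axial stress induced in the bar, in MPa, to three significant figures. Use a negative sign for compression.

-71.7 MPa

Free thermal expansion αLΔT = 19.4e-6 · 857 · 35.9 = 0.5969 mm.
The walls impose strain ε = −(0.5969)/857 = -6.9646e-04; σ = Eε = 103000 · -6.9646e-04 = -71.74 MPa.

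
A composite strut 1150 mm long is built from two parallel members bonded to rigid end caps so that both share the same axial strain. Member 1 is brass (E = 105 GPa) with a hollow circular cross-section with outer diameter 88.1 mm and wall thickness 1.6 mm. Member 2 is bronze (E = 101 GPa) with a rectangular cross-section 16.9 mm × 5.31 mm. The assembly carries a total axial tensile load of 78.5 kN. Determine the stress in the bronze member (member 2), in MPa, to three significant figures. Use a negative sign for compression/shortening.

A_1 = 434.8 mm².
A_2 = 89.74 mm².
Equal strain + equilibrium ⇒ each member carries load in proportion to AE: A₁E₁ = 45650000 N, A₂E₂ = 9064000 N, ΣAE = 54720000 N.
σ₂ = P·E₂/ΣAE = 78500·101000/54720000 = 144.9 MPa.

145 MPa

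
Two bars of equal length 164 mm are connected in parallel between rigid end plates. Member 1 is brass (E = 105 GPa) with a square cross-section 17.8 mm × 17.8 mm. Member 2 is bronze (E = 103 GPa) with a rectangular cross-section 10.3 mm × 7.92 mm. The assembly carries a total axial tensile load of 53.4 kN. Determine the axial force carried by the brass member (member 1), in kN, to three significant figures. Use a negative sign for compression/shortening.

A_1 = 316.8 mm².
A_2 = 81.58 mm².
Equal strain + equilibrium ⇒ each member carries load in proportion to AE: A₁E₁ = 33270000 N, A₂E₂ = 8402000 N, ΣAE = 41670000 N.
F₁ = P·A₁E₁/ΣAE = 53400·33270000/41670000 = 42630 N.

42.6 kN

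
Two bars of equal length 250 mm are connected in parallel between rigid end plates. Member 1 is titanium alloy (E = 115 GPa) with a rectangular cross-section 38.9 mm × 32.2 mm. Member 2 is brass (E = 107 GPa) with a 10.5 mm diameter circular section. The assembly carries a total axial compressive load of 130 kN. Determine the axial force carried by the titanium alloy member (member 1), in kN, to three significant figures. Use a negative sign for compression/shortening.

-122 kN

A_1 = 1253 mm².
A_2 = 86.59 mm².
Equal strain + equilibrium ⇒ each member carries load in proportion to AE: A₁E₁ = 144000000 N, A₂E₂ = 9265000 N, ΣAE = 153300000 N.
F₁ = P·A₁E₁/ΣAE = -130000·144000000/153300000 = -122100 N.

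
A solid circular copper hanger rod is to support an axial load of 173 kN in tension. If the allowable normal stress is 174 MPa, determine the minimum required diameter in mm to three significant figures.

Required area A ≥ P/σ_allow = 173000/174 = 994.3 mm².
For a solid circular section, d ≥ √(4A/π) = 35.58 mm.

35.6 mm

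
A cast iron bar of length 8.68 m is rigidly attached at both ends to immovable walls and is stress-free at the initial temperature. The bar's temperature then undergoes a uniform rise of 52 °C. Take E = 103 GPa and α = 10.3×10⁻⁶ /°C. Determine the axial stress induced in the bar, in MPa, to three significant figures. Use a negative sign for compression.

-55.2 MPa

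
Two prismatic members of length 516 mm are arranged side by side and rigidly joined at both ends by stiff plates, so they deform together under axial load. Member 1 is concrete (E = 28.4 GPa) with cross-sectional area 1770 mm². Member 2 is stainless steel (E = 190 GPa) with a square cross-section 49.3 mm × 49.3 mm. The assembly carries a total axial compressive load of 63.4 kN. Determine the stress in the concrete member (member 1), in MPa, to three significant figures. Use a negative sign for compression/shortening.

-3.52 MPa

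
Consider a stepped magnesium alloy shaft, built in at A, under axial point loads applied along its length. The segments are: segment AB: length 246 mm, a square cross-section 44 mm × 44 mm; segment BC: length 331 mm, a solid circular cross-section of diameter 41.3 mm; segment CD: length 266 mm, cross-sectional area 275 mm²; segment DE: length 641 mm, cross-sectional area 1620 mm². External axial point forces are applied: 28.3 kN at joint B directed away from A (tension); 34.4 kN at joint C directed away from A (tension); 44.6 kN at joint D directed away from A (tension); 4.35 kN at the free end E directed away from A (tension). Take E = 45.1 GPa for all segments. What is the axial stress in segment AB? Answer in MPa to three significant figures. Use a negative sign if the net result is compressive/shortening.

Internal axial forces (sectioning from the free end, tension +): N_DE = 4.35 kN, N_CD = 48.95 kN, N_BC = 83.35 kN, N_AB = 111.6 kN.
A_AB = 1936 mm².
σ_AB = N_AB/A_AB = 111600/1936 = 57.67 MPa.

57.7 MPa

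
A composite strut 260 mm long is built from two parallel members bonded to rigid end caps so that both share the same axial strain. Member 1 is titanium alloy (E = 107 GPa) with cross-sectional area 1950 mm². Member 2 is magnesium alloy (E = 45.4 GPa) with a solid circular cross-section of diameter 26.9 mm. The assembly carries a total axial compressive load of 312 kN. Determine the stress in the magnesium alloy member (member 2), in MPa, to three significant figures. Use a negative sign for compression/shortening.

A_2 = 568.3 mm².
Equal strain + equilibrium ⇒ each member carries load in proportion to AE: A₁E₁ = 208600000 N, A₂E₂ = 25800000 N, ΣAE = 234500000 N.
σ₂ = P·E₂/ΣAE = -312000·45400/234500000 = -60.42 MPa.

-60.4 MPa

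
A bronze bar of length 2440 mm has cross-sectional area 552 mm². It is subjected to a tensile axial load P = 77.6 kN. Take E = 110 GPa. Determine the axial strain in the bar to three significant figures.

0.00128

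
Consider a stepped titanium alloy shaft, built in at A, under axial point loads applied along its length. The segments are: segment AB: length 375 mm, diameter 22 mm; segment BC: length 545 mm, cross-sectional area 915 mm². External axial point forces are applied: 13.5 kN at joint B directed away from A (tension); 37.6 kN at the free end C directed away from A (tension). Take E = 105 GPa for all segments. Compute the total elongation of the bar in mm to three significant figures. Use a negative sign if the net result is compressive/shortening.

0.693 mm

Internal axial forces (sectioning from the free end, tension +): N_BC = 37.6 kN, N_AB = 51.1 kN.
A_AB = 380.1 mm².
δ_AB = 51100·375/(380.1·105000) = 0.4801 mm
δ_BC = 37600·545/(915·105000) = 0.2133 mm
δ = Σδ_i = 0.6934 mm.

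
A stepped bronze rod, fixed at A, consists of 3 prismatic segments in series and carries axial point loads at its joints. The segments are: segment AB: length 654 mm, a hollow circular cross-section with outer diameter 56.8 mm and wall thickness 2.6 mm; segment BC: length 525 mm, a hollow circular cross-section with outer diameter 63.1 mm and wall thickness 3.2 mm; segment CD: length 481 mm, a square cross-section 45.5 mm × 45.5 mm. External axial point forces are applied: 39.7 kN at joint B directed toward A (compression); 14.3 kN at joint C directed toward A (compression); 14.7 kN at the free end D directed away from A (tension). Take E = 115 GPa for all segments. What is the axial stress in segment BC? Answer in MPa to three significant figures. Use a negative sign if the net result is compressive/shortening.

0.664 MPa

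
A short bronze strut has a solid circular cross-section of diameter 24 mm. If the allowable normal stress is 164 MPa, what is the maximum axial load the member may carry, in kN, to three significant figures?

74.2 kN

A = 452.4 mm².
P_max = σ_allow · A = 164 · 452.4 = 74190 N = 74.19 kN.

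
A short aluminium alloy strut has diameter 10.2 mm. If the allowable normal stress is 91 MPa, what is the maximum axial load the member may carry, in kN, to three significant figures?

7.44 kN

A = 81.71 mm².
P_max = σ_allow · A = 91 · 81.71 = 7436 N = 7.436 kN.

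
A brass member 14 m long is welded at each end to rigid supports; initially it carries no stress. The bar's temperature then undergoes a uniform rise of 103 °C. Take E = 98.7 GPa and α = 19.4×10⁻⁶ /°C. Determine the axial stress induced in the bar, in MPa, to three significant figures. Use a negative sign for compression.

-197 MPa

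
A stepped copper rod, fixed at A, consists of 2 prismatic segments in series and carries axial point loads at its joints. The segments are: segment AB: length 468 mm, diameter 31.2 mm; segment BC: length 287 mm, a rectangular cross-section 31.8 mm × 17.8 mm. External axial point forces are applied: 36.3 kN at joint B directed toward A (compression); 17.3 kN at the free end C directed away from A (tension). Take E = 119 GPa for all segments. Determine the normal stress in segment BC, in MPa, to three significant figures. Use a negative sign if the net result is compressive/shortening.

Internal axial forces (sectioning from the free end, tension +): N_BC = 17.3 kN, N_AB = -19 kN.
A_BC = 566 mm².
σ_BC = N_BC/A_BC = 17300/566 = 30.56 MPa.

30.6 MPa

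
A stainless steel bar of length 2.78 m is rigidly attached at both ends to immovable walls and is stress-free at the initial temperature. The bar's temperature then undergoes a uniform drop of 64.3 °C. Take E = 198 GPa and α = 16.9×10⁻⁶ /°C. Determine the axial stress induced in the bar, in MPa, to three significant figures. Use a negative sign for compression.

Free thermal expansion αLΔT = 16.9e-6 · 2780 · -64.3 = -3.021 mm.
The walls impose strain ε = −(-3.021)/2780 = 1.0867e-03; σ = Eε = 198000 · 1.0867e-03 = 215.2 MPa.

215 MPa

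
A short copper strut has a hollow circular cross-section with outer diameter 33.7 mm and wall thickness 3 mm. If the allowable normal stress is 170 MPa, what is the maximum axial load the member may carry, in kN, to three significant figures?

49.2 kN

A = 289.3 mm².
P_max = σ_allow · A = 170 · 289.3 = 49190 N = 49.19 kN.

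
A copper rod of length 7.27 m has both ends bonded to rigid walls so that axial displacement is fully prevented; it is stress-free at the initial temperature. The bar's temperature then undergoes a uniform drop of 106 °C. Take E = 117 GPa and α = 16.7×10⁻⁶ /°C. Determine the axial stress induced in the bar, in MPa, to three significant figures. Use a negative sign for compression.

Free thermal expansion αLΔT = 16.7e-6 · 7270 · -106 = -12.87 mm.
The walls impose strain ε = −(-12.87)/7270 = 1.7702e-03; σ = Eε = 117000 · 1.7702e-03 = 207.1 MPa.

207 MPa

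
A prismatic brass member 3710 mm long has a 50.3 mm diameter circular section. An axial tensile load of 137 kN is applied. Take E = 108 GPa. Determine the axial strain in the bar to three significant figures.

6.38e-04

A = 1987 mm².
σ = N/A = 68.94 MPa; ε = σ/E = 68.94/108000 = 6.384e-04.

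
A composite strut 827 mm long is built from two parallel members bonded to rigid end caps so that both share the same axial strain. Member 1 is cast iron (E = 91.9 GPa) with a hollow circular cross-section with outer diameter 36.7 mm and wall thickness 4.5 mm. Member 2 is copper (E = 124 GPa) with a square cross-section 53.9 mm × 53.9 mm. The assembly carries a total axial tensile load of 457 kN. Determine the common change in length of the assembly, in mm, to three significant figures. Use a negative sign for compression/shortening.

A_1 = 455.2 mm².
A_2 = 2905 mm².
Equal strain + equilibrium ⇒ each member carries load in proportion to AE: A₁E₁ = 41830000 N, A₂E₂ = 360200000 N, ΣAE = 402100000 N.
δ = PL/ΣAE = 457000·827/402100000 = 0.94 mm.

0.940 mm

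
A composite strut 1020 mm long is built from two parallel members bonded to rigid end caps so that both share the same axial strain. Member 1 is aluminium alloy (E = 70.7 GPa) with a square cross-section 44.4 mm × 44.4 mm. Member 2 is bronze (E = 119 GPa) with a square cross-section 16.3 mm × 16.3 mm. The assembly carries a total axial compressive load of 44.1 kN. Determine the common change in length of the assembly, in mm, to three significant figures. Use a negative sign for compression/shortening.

-0.263 mm

A_1 = 1971 mm².
A_2 = 265.7 mm².
Equal strain + equilibrium ⇒ each member carries load in proportion to AE: A₁E₁ = 139400000 N, A₂E₂ = 31620000 N, ΣAE = 171000000 N.
δ = PL/ΣAE = -44100·1020/171000000 = -0.2631 mm.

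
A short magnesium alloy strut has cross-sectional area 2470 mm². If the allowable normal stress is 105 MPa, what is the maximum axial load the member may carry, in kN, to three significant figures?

259 kN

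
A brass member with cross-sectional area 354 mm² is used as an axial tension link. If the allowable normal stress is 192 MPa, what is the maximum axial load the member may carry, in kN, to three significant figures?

68.0 kN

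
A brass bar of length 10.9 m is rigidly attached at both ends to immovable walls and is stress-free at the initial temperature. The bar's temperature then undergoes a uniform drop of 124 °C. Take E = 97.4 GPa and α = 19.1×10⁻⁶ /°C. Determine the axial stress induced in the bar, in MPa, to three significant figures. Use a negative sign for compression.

231 MPa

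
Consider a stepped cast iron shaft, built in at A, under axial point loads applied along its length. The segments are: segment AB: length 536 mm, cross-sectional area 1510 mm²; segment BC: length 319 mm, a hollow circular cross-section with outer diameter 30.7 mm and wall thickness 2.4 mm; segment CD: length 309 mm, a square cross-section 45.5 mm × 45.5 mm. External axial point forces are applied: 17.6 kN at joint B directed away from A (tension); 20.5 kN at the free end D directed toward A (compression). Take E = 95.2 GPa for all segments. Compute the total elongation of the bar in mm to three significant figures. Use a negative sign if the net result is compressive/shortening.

Internal axial forces (sectioning from the free end, tension +): N_CD = -20.5 kN, N_BC = -20.5 kN, N_AB = -2.9 kN.
A_BC = 213.4 mm².
A_CD = 2070 mm².
δ_AB = -2900·536/(1510·95200) = -0.01081 mm
δ_BC = -20500·319/(213.4·95200) = -0.3219 mm
δ_CD = -20500·309/(2070·95200) = -0.03214 mm
δ = Σδ_i = -0.3649 mm.

-0.365 mm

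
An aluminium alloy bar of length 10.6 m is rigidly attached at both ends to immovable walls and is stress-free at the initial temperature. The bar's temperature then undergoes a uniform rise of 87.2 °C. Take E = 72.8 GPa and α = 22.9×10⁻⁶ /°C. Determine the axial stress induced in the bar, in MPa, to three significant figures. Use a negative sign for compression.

-145 MPa

Free thermal expansion αLΔT = 22.9e-6 · 10600 · 87.2 = 21.17 mm.
The walls impose strain ε = −(21.17)/10600 = -1.9969e-03; σ = Eε = 72800 · -1.9969e-03 = -145.4 MPa.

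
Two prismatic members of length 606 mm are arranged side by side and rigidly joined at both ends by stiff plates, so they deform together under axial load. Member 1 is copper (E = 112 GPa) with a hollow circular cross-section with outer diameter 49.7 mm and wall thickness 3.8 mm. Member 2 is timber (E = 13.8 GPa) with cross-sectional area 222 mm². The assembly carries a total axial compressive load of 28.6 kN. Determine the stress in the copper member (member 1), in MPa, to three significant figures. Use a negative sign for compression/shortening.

A_1 = 548 mm².
Equal strain + equilibrium ⇒ each member carries load in proportion to AE: A₁E₁ = 61370000 N, A₂E₂ = 3064000 N, ΣAE = 64430000 N.
σ₁ = P·E₁/ΣAE = -28600·112000/64430000 = -49.71 MPa.

-49.7 MPa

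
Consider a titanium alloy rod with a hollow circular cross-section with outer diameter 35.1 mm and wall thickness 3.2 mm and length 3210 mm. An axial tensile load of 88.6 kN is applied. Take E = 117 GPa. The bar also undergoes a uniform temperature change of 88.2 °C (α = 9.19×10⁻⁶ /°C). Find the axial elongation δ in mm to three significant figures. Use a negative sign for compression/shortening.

A = 320.7 mm².
δ_mech = NL/(AE) = 88600·3210/(320.7·117000) = 7.58 mm.
δ_thermal = αLΔT = 9.19e-6·3210·88.2 = 2.602 mm.
δ = δ_mech + δ_thermal = 10.18 mm.

10.2 mm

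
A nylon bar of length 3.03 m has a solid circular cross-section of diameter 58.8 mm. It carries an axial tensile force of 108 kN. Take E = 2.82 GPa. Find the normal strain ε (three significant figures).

A = 2715 mm².
σ = N/A = 39.77 MPa; ε = σ/E = 39.77/2820 = 1.410e-02.

0.0141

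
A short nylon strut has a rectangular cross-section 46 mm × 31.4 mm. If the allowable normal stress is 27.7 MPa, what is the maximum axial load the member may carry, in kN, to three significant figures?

40.0 kN

A = 1444 mm².
P_max = σ_allow · A = 27.7 · 1444 = 40010 N = 40.01 kN.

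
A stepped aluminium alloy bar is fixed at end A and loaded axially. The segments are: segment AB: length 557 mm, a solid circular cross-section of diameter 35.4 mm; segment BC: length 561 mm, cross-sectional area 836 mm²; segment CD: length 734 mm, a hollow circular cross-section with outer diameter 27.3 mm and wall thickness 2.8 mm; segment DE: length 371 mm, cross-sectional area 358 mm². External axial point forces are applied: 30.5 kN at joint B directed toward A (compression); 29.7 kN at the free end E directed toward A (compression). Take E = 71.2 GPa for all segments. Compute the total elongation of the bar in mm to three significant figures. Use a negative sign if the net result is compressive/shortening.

Internal axial forces (sectioning from the free end, tension +): N_DE = -29.7 kN, N_CD = -29.7 kN, N_BC = -29.7 kN, N_AB = -60.2 kN.
A_AB = 984.2 mm².
A_CD = 215.5 mm².
δ_AB = -60200·557/(984.2·71200) = -0.4785 mm
δ_BC = -29700·561/(836·71200) = -0.2799 mm
δ_CD = -29700·734/(215.5·71200) = -1.421 mm
δ_DE = -29700·371/(358·71200) = -0.4323 mm
δ = Σδ_i = -2.611 mm.

-2.61 mm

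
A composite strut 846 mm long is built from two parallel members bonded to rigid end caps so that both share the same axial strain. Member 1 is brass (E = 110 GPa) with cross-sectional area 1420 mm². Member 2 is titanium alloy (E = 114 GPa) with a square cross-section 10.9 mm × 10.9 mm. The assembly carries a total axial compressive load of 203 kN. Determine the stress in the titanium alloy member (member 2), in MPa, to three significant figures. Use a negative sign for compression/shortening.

-136 MPa

A_2 = 118.8 mm².
Equal strain + equilibrium ⇒ each member carries load in proportion to AE: A₁E₁ = 156200000 N, A₂E₂ = 13540000 N, ΣAE = 169700000 N.
σ₂ = P·E₂/ΣAE = -203000·114000/169700000 = -136.3 MPa.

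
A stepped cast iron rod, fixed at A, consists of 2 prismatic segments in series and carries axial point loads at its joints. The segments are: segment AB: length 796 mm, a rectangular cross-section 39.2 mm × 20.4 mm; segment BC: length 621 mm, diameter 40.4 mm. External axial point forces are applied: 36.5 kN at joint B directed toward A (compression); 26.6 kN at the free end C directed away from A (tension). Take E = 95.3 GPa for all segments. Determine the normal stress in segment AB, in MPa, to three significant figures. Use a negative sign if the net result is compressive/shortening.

-12.4 MPa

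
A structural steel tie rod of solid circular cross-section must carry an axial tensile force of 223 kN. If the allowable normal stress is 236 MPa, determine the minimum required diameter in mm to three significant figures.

Required area A ≥ P/σ_allow = 223000/236 = 944.9 mm².
For a solid circular section, d ≥ √(4A/π) = 34.69 mm.

34.7 mm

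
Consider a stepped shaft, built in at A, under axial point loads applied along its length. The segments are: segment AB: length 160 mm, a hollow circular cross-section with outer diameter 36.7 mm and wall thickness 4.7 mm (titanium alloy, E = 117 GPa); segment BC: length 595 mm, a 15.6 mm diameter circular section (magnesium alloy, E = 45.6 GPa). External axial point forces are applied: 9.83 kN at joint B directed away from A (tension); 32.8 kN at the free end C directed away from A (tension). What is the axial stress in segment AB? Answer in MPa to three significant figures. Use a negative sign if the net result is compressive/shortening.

90.2 MPa

Internal axial forces (sectioning from the free end, tension +): N_BC = 32.8 kN, N_AB = 42.63 kN.
A_AB = 472.5 mm².
σ_AB = N_AB/A_AB = 42630/472.5 = 90.22 MPa.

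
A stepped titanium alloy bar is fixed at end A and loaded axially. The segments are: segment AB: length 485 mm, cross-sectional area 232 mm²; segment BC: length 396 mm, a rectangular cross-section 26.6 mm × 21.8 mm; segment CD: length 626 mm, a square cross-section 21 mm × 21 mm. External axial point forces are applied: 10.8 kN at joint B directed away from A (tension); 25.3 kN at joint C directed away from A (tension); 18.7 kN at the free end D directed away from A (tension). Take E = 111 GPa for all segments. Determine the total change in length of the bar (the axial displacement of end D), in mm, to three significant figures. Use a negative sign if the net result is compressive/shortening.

Internal axial forces (sectioning from the free end, tension +): N_CD = 18.7 kN, N_BC = 44 kN, N_AB = 54.8 kN.
A_BC = 579.9 mm².
A_CD = 441 mm².
δ_AB = 54800·485/(232·111000) = 1.032 mm
δ_BC = 44000·396/(579.9·111000) = 0.2707 mm
δ_CD = 18700·626/(441·111000) = 0.2391 mm
δ = Σδ_i = 1.542 mm.

1.54 mm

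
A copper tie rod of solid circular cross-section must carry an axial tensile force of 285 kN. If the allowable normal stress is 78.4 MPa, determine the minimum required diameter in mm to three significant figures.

68.0 mm

Required area A ≥ P/σ_allow = 285000/78.4 = 3635 mm².
For a solid circular section, d ≥ √(4A/π) = 68.03 mm.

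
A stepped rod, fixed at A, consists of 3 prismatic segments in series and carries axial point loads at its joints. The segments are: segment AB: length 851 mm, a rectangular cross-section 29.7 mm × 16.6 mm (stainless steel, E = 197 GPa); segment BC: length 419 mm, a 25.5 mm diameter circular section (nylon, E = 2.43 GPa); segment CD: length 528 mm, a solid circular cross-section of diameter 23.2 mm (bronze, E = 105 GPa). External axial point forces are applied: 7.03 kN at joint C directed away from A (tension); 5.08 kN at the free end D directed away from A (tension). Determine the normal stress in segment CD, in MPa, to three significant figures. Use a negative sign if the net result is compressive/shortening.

12.0 MPa

Internal axial forces (sectioning from the free end, tension +): N_CD = 5.08 kN, N_BC = 12.11 kN, N_AB = 12.11 kN.
A_CD = 422.7 mm².
σ_CD = N_CD/A_CD = 5080/422.7 = 12.02 MPa.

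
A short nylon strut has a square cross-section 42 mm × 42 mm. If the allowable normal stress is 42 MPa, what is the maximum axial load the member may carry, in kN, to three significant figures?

74.1 kN

A = 1764 mm².
P_max = σ_allow · A = 42 · 1764 = 74090 N = 74.09 kN.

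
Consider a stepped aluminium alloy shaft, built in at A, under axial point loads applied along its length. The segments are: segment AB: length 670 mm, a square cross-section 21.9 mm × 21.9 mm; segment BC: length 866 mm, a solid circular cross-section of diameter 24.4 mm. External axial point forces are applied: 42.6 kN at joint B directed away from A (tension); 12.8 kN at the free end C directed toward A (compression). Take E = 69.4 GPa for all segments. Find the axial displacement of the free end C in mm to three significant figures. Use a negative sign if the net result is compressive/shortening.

0.258 mm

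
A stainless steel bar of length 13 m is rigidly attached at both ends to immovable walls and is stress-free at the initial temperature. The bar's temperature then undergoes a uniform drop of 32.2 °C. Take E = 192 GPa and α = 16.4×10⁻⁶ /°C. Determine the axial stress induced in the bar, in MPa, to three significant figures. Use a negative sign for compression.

101 MPa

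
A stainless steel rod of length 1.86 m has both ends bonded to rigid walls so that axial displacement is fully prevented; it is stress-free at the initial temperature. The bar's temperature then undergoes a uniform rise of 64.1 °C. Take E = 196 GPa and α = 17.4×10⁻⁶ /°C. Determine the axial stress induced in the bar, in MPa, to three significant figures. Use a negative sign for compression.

-219 MPa

Free thermal expansion αLΔT = 17.4e-6 · 1860 · 64.1 = 2.075 mm.
The walls impose strain ε = −(2.075)/1860 = -1.1153e-03; σ = Eε = 196000 · -1.1153e-03 = -218.6 MPa.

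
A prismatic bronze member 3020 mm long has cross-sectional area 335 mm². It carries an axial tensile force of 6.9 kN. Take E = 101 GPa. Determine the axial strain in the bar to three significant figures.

σ = N/A = 20.6 MPa; ε = σ/E = 20.6/101000 = 2.039e-04.

2.04e-04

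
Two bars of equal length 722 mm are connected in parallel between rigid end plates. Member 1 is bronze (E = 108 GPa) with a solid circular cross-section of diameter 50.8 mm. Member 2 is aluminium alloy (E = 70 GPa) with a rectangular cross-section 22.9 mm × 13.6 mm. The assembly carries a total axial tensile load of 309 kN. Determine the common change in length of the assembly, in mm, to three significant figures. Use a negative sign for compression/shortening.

0.927 mm

A_1 = 2027 mm².
A_2 = 311.4 mm².
Equal strain + equilibrium ⇒ each member carries load in proportion to AE: A₁E₁ = 218900000 N, A₂E₂ = 21800000 N, ΣAE = 240700000 N.
δ = PL/ΣAE = 309000·722/240700000 = 0.9269 mm.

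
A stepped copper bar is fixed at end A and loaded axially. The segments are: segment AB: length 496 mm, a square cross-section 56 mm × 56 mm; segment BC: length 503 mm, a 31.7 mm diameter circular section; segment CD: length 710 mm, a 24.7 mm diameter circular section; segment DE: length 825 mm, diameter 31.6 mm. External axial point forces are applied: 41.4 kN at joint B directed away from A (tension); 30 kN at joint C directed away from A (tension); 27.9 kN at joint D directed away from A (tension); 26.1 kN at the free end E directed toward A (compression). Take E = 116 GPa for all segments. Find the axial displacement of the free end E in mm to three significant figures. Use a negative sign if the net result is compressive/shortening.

0.0608 mm

Internal axial forces (sectioning from the free end, tension +): N_DE = -26.1 kN, N_CD = 1.8 kN, N_BC = 31.8 kN, N_AB = 73.2 kN.
A_AB = 3136 mm².
A_BC = 789.2 mm².
A_CD = 479.2 mm².
A_DE = 784.3 mm².
δ_AB = 73200·496/(3136·116000) = 0.09981 mm
δ_BC = 31800·503/(789.2·116000) = 0.1747 mm
δ_CD = 1800·710/(479.2·116000) = 0.02299 mm
δ_DE = -26100·825/(784.3·116000) = -0.2367 mm
δ = Σδ_i = 0.06083 mm.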